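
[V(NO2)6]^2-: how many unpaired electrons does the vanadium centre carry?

1

Summing ligand charges against the −2 overall charge gives an oxidation state of +4 for vanadium.
Vanadium is a group-5 element; V(IV) is therefore d¹.
In an octahedral field the d¹ configuration is t₂g¹e_g⁰ (only one arrangement possible), giving 1 unpaired electron.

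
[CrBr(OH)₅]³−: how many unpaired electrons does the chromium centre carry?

3 unpaired electrons

Summing ligand charges against the −3 overall charge gives an oxidation state of +3 for chromium.
Chromium is a group-6 element; Cr(III) is therefore d³.
In an octahedral field the d³ configuration is t₂g³e_g⁰ (only one arrangement possible), giving 3 unpaired electrons.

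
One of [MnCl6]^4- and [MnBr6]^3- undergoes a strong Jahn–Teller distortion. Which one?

[MnCl6]^4-: Ligand charges: each chloride is −1. With an overall charge of −4 the manganese centre must be in the +2 oxidation state. Mn sits in group 7, so the d-electron count is 7 − 2 = 5. Chloride is a weak-field ligand for a first-row metal, so the complex is high-spin. The d⁵ configuration leaves the e_g set evenly filled (or empty) — no strong Jahn–Teller driving force.
[MnBr6]^3-: Summing ligand charges against the −3 overall charge gives an oxidation state of +3 for manganese. Group 7 minus oxidation state 3 gives a d⁴ configuration. Bromide is a weak-field ligand for a first-row metal, so the complex is high-spin. The t₂g³e_g¹ (high-spin) configuration has an unevenly filled e_g set; the Jahn–Teller theorem predicts a tetragonal distortion (typically axial elongation) to lift the degeneracy.

[MnBr6]^3-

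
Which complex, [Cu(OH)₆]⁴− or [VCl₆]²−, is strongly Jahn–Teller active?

[Cu(OH)₆]⁴−

[Cu(OH)₆]⁴−: Summing ligand charges against the −4 overall charge gives an oxidation state of +2 for copper. Copper is a group-11 element; Cu(II) is therefore d⁹. The t₂g⁶e_g³ configuration has an unevenly filled e_g set; the Jahn–Teller theorem predicts a tetragonal distortion (typically axial elongation) to lift the degeneracy.
[VCl₆]²−: Summing ligand charges against the −2 overall charge gives an oxidation state of +4 for vanadium. Group 5 minus oxidation state 4 gives a d¹ configuration. The d¹ configuration leaves the e_g set evenly filled (or empty) — no strong Jahn–Teller driving force.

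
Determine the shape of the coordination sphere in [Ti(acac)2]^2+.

tetrahedral

Ligand charges: each acetylacetonate is −1. With an overall charge of +2 the titanium centre must be in the +4 oxidation state.
Titanium is a group-4 element; Ti(IV) is therefore d⁰.
Counting donor atoms: 2×acetylacetonate (bidentate) → 4 donors. Coordination number = 4.
A d⁰ ion has no crystal-field stabilisation preference between square planar and tetrahedral, so four ligands adopt the sterically favoured tetrahedral geometry.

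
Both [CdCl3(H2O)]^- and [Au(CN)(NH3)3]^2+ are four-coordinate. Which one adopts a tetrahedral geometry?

[CdCl3(H2O)]^-

For [CdCl3(H2O)]^-: Summing ligand charges against the −1 overall charge gives an oxidation state of +2 for cadmium. Group 12 minus oxidation state 2 gives a d¹⁰ configuration. A d¹⁰ ion has no crystal-field stabilisation preference between square planar and tetrahedral, so four ligands adopt the sterically favoured tetrahedral geometry. → tetrahedral.
For [Au(CN)(NH3)3]^2+: Ligand charges: each cyanide is −1; ammonia is neutral. With an overall charge of +2 the gold centre must be in the +3 oxidation state. Au sits in group 11, so the d-electron count is 11 − 3 = 8. A 5d d⁸ ion has a large crystal-field splitting; square planar leaves the high-energy d_{x²−y²} orbital empty and maximises CFSE. → square planar.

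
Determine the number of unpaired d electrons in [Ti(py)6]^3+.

Ligand charges: pyridine is neutral. With an overall charge of +3 the titanium centre must be in the +3 oxidation state.
Ti sits in group 4, so the d-electron count is 4 − 3 = 1.
In an octahedral field the d¹ configuration is t₂g¹e_g⁰ (only one arrangement possible), giving 1 unpaired electron.

1 unpaired electron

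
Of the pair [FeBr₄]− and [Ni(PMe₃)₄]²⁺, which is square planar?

[Ni(PMe₃)₄]²⁺

For [FeBr₄]−: Each bromide is −1; balancing the −1 overall charge requires Fe(III). Iron is a group-8 element; Fe(III) is therefore d⁵. A high-spin d⁵ ion has zero CFSE in either geometry, so four ligands adopt the sterically favoured tetrahedral geometry. → tetrahedral.
For [Ni(PMe₃)₄]²⁺: Summing ligand charges against the +2 overall charge gives an oxidation state of +2 for nickel. Nickel is a group-10 element; Ni(II) is therefore d⁸. Trimethylphosphine is a strong-field ligand (high in the spectrochemical series). A 3d d⁸ ion with strong-field ligands gains enough CFSE to favour square planar over tetrahedral. → square planar.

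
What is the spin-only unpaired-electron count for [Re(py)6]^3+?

Pyridine is neutral; balancing the +3 overall charge requires Re(III).
Re sits in group 7, so the d-electron count is 7 − 3 = 4.
The spin state decides the count: a 5d ion has a large Δₒ and is invariably low-spin.
An octahedral low-spin d⁴ ion is t₂g⁴e_g⁰, giving 2 unpaired electrons.

2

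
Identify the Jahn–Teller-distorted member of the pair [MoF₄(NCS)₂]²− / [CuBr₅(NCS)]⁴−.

[MoF₄(NCS)₂]²−: Each fluoride is −1; each isothiocyanate is −1; balancing the −2 overall charge requires Mo(IV). Group 6 minus oxidation state 4 gives a d² configuration. The d² configuration leaves the e_g set evenly filled (or empty) — no strong Jahn–Teller driving force.
[CuBr₅(NCS)]⁴−: Ligand charges: each bromide is −1; each isothiocyanate is −1. With an overall charge of −4 the copper centre must be in the +2 oxidation state. Cu sits in group 11, so the d-electron count is 11 − 2 = 9. The t₂g⁶e_g³ configuration has an unevenly filled e_g set; the Jahn–Teller theorem predicts a tetragonal distortion (typically axial elongation) to lift the degeneracy.

[CuBr₅(NCS)]⁴−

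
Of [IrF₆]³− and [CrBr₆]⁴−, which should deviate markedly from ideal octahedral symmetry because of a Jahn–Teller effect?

[IrF₆]³−: Summing ligand charges against the −3 overall charge gives an oxidation state of +3 for iridium. Iridium is a group-9 element; Ir(III) is therefore d⁶. A 5d ion has a large Δₒ and is invariably low-spin. The d⁶ configuration leaves the e_g set evenly filled (or empty) — no strong Jahn–Teller driving force.
[CrBr₆]⁴−: Each bromide is −1; balancing the −4 overall charge requires Cr(II). Cr sits in group 6, so the d-electron count is 6 − 2 = 4. Bromide is a weak-field ligand for a first-row metal, so the complex is high-spin. The t₂g³e_g¹ (high-spin) configuration has an unevenly filled e_g set; the Jahn–Teller theorem predicts a tetragonal distortion (typically axial elongation) to lift the degeneracy.

[CrBr₆]⁴−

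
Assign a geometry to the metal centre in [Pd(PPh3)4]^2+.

square planar

Triphenylphosphine is neutral; balancing the +2 overall charge requires Pd(II).
Group 10 minus oxidation state 2 gives a d⁸ configuration.
With 4 monodentate ligands the coordination number is 4.
A 4d d⁸ ion has a large crystal-field splitting; square planar leaves the high-energy d_{x²−y²} orbital empty and maximises CFSE.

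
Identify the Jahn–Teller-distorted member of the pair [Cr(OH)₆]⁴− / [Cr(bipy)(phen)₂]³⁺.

[Cr(OH)₆]⁴−

[Cr(OH)₆]⁴−: Each hydroxide is −1; balancing the −4 overall charge requires Cr(II). Group 6 minus oxidation state 2 gives a d⁴ configuration. Hydroxide is a weak-field ligand for a first-row metal, so the complex is high-spin. The t₂g³e_g¹ (high-spin) configuration has an unevenly filled e_g set; the Jahn–Teller theorem predicts a tetragonal distortion (typically axial elongation) to lift the degeneracy.
[Cr(bipy)(phen)₂]³⁺: Summing ligand charges against the +3 overall charge gives an oxidation state of +3 for chromium. Cr sits in group 6, so the d-electron count is 6 − 3 = 3. The d³ configuration leaves the e_g set evenly filled (or empty) — no strong Jahn–Teller driving force.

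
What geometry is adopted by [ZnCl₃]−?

Summing ligand charges against the −1 overall charge gives an oxidation state of +2 for zinc.
Zn sits in group 12, so the d-electron count is 12 − 2 = 10.
Coordination number: 3.
Three ligands around a d¹⁰ centre minimise repulsion in a trigonal-planar arrangement.

trigonal planar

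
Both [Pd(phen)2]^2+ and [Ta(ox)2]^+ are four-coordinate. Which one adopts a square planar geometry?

For [Pd(phen)2]^2+: Summing ligand charges against the +2 overall charge gives an oxidation state of +2 for palladium. Group 10 minus oxidation state 2 gives a d⁸ configuration. A 4d d⁸ ion has a large crystal-field splitting; square planar leaves the high-energy d_{x²−y²} orbital empty and maximises CFSE. → square planar.
For [Ta(ox)2]^+: Summing ligand charges against the +1 overall charge gives an oxidation state of +5 for tantalum. Group 5 minus oxidation state 5 gives a d⁰ configuration. A d⁰ ion has no crystal-field stabilisation preference between square planar and tetrahedral, so four ligands adopt the sterically favoured tetrahedral geometry. → tetrahedral.

[Pd(phen)2]^2+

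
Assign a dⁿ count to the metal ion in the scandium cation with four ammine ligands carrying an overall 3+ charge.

Summing ligand charges against the +3 overall charge gives an oxidation state of +3 for scandium.
Sc sits in group 3, so the d-electron count is 3 − 3 = 0.

d⁰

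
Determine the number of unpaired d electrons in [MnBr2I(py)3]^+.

3

Summing ligand charges against the +1 overall charge gives an oxidation state of +4 for manganese.
Manganese is a group-7 element; Mn(IV) is therefore d³.
In an octahedral field the d³ configuration is t₂g³e_g⁰ (only one arrangement possible), giving 3 unpaired electrons.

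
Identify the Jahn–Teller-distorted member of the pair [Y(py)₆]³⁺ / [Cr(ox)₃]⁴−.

[Cr(ox)₃]⁴−

[Y(py)₆]³⁺: Pyridine is neutral; balancing the +3 overall charge requires Y(III). Group 3 minus oxidation state 3 gives a d⁰ configuration. The d⁰ configuration leaves the e_g set evenly filled (or empty) — no strong Jahn–Teller driving force.
[Cr(ox)₃]⁴−: Summing ligand charges against the −4 overall charge gives an oxidation state of +2 for chromium. Chromium is a group-6 element; Cr(II) is therefore d⁴. Oxalate is a weak-field ligand for a first-row metal, so the complex is high-spin. The t₂g³e_g¹ (high-spin) configuration has an unevenly filled e_g set; the Jahn–Teller theorem predicts a tetragonal distortion (typically axial elongation) to lift the degeneracy.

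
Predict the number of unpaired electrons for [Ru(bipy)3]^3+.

1

2,2′-bipyridine is neutral; balancing the +3 overall charge requires Ru(III).
Group 8 minus oxidation state 3 gives a d⁵ configuration.
Counting donor atoms: 3×2,2′-bipyridine (bidentate) → 6 donors. Coordination number = 6.
The spin state decides the count: a 4d ion has a large Δₒ and is invariably low-spin.
An octahedral low-spin d⁵ ion is t₂g⁵e_g⁰, giving 1 unpaired electron.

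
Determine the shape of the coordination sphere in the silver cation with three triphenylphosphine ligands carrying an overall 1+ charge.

Ligand charges: triphenylphosphine is neutral. With an overall charge of +1 the silver centre must be in the +1 oxidation state.
Silver is a group-11 element; Ag(I) is therefore d¹⁰.
Coordination number: 3.
Three ligands around a d¹⁰ centre minimise repulsion in a trigonal-planar arrangement.

trigonal planar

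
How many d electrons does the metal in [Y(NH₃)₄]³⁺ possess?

d⁰

Ligand charges: ammonia is neutral. With an overall charge of +3 the yttrium centre must be in the +3 oxidation state.
Y sits in group 3, so the d-electron count is 3 − 3 = 0.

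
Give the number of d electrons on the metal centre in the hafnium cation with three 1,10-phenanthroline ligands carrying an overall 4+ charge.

1,10-phenanthroline is neutral; balancing the +4 overall charge requires Hf(IV).
Group 4 minus oxidation state 4 gives a d⁰ configuration.

d⁰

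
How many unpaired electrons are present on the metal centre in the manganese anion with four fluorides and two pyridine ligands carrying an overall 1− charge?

4

Ligand charges: each fluoride is −1; pyridine is neutral. With an overall charge of −1 the manganese centre must be in the +3 oxidation state.
Group 7 minus oxidation state 3 gives a d⁴ configuration.
The spin state decides the count: Fluoride is a weak-field ligand for a first-row metal, so the complex is high-spin.
An octahedral high-spin d⁴ ion is t₂g³e_g¹, giving 4 unpaired electrons.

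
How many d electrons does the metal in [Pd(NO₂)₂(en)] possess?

Summing ligand charges against the 0 overall charge gives an oxidation state of +2 for palladium.
Pd sits in group 10, so the d-electron count is 10 − 2 = 8.

d8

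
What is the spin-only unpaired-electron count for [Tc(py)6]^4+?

Pyridine is neutral; balancing the +4 overall charge requires Tc(IV).
Group 7 minus oxidation state 4 gives a d³ configuration.
In an octahedral field the d³ configuration is t₂g³e_g⁰ (only one arrangement possible), giving 3 unpaired electrons.

3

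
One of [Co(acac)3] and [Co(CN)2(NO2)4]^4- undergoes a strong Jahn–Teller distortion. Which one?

[Co(acac)3]: Ligand charges: each acetylacetonate is −1. With an overall charge of 0 the cobalt centre must be in the +3 oxidation state. Co sits in group 9, so the d-electron count is 9 − 3 = 6. Co(III) has an exceptionally large octahedral splitting and is low-spin with essentially every ligand except fluoride. The d⁶ configuration leaves the e_g set evenly filled (or empty) — no strong Jahn–Teller driving force.
[Co(CN)2(NO2)4]^4-: Each cyanide is −1; each nitro (N-bound nitrite) is −1; balancing the −4 overall charge requires Co(II). Group 9 minus oxidation state 2 gives a d⁷ configuration. Cyanide and nitro (N-bound nitrite) are strong-field ligands (high in the spectrochemical series) for a first-row metal, so the complex is low-spin. The t₂g⁶e_g¹ (low-spin) configuration has an unevenly filled e_g set; the Jahn–Teller theorem predicts a tetragonal distortion (typically axial elongation) to lift the degeneracy.

[Co(CN)2(NO2)4]^4-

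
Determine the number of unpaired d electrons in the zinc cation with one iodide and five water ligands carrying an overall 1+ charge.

0

Each iodide is −1; water is neutral; balancing the +1 overall charge requires Zn(II).
Zinc is a group-12 element; Zn(II) is therefore d¹⁰.
In an octahedral field the d¹⁰ configuration is t₂g⁶e_g⁴, giving 0 unpaired electrons.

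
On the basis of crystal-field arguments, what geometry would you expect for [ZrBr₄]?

Summing ligand charges against the 0 overall charge gives an oxidation state of +4 for zirconium.
Group 4 minus oxidation state 4 gives a d⁰ configuration.
With 4 monodentate ligands the coordination number is 4.
A d⁰ ion has no crystal-field stabilisation preference between square planar and tetrahedral, so four ligands adopt the sterically favoured tetrahedral geometry.

tetrahedral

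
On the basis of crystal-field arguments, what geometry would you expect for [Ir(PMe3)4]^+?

square planar

Summing ligand charges against the +1 overall charge gives an oxidation state of +1 for iridium.
Group 9 minus oxidation state 1 gives a d⁸ configuration.
Coordination number: 4.
A 5d d⁸ ion has a large crystal-field splitting; square planar leaves the high-energy d_{x²−y²} orbital empty and maximises CFSE.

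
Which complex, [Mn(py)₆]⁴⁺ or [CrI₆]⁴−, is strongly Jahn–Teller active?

[Mn(py)₆]⁴⁺: Ligand charges: pyridine is neutral. With an overall charge of +4 the manganese centre must be in the +4 oxidation state. Group 7 minus oxidation state 4 gives a d³ configuration. The d³ configuration leaves the e_g set evenly filled (or empty) — no strong Jahn–Teller driving force.
[CrI₆]⁴−: Each iodide is −1; balancing the −4 overall charge requires Cr(II). Group 6 minus oxidation state 2 gives a d⁴ configuration. Iodide is a weak-field ligand for a first-row metal, so the complex is high-spin. The t₂g³e_g¹ (high-spin) configuration has an unevenly filled e_g set; the Jahn–Teller theorem predicts a tetragonal distortion (typically axial elongation) to lift the degeneracy.

[CrI₆]⁴−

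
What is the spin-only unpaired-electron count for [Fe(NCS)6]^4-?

4 unpaired electrons

Each isothiocyanate is −1; balancing the −4 overall charge requires Fe(II).
Iron is a group-8 element; Fe(II) is therefore d⁶.
The spin state decides the count: Isothiocyanate is a weak-field ligand for a first-row metal, so the complex is high-spin.
An octahedral high-spin d⁶ ion is t₂g⁴e_g², giving 4 unpaired electrons.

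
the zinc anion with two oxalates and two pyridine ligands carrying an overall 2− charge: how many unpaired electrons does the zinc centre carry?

0 unpaired electrons

Each oxalate is −2; pyridine is neutral; balancing the −2 overall charge requires Zn(II).
Zinc is a group-12 element; Zn(II) is therefore d¹⁰.
Counting donor atoms: 2×oxalate (bidentate) → 4 donors; 2×pyridine (monodentate) → 2 donors. Coordination number = 6.
In an octahedral field the d¹⁰ configuration is t₂g⁶e_g⁴, giving 0 unpaired electrons.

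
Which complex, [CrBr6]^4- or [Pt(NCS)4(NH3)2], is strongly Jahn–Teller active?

[CrBr6]^4-

[CrBr6]^4-: Ligand charges: each bromide is −1. With an overall charge of −4 the chromium centre must be in the +2 oxidation state. Chromium is a group-6 element; Cr(II) is therefore d⁴. Bromide is a weak-field ligand for a first-row metal, so the complex is high-spin. The t₂g³e_g¹ (high-spin) configuration has an unevenly filled e_g set; the Jahn–Teller theorem predicts a tetragonal distortion (typically axial elongation) to lift the degeneracy.
[Pt(NCS)4(NH3)2]: Ligand charges: each isothiocyanate is −1; ammonia is neutral. With an overall charge of 0 the platinum centre must be in the +4 oxidation state. Platinum is a group-10 element; Pt(IV) is therefore d⁶. A 5d ion has a large Δₒ and is invariably low-spin. The d⁶ configuration leaves the e_g set evenly filled (or empty) — no strong Jahn–Teller driving force.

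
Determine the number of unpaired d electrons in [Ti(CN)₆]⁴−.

2 unpaired electrons

Ligand charges: each cyanide is −1. With an overall charge of −4 the titanium centre must be in the +2 oxidation state.
Ti sits in group 4, so the d-electron count is 4 − 2 = 2.
In an octahedral field the d² configuration is t₂g²e_g⁰ (only one arrangement possible), giving 2 unpaired electrons.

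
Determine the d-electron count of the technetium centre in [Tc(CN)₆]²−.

Summing ligand charges against the −2 overall charge gives an oxidation state of +4 for technetium.
Technetium is a group-7 element; Tc(IV) is therefore d³.

d³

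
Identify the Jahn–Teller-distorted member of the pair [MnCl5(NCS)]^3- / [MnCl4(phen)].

[MnCl5(NCS)]^3-

[MnCl5(NCS)]^3-: Summing ligand charges against the −3 overall charge gives an oxidation state of +3 for manganese. Mn sits in group 7, so the d-electron count is 7 − 3 = 4. Chloride and isothiocyanate are weak-field ligands for a first-row metal, so the complex is high-spin. The t₂g³e_g¹ (high-spin) configuration has an unevenly filled e_g set; the Jahn–Teller theorem predicts a tetragonal distortion (typically axial elongation) to lift the degeneracy.
[MnCl4(phen)]: Ligand charges: each chloride is −1; 1,10-phenanthroline is neutral. With an overall charge of 0 the manganese centre must be in the +4 oxidation state. Manganese is a group-7 element; Mn(IV) is therefore d³. The d³ configuration leaves the e_g set evenly filled (or empty) — no strong Jahn–Teller driving force.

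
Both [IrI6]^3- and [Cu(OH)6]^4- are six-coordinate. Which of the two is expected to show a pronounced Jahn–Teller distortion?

[IrI6]^3-: Summing ligand charges against the −3 overall charge gives an oxidation state of +3 for iridium. Iridium is a group-9 element; Ir(III) is therefore d⁶. A 5d ion has a large Δₒ and is invariably low-spin. The d⁶ configuration leaves the e_g set evenly filled (or empty) — no strong Jahn–Teller driving force.
[Cu(OH)6]^4-: Each hydroxide is −1; balancing the −4 overall charge requires Cu(II). Copper is a group-11 element; Cu(II) is therefore d⁹. The t₂g⁶e_g³ configuration has an unevenly filled e_g set; the Jahn–Teller theorem predicts a tetragonal distortion (typically axial elongation) to lift the degeneracy.

[Cu(OH)6]^4-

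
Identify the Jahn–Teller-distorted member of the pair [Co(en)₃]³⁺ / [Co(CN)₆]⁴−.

[Co(en)₃]³⁺: Summing ligand charges against the +3 overall charge gives an oxidation state of +3 for cobalt. Co sits in group 9, so the d-electron count is 9 − 3 = 6. Co(III) has an exceptionally large octahedral splitting and is low-spin with essentially every ligand except fluoride. The d⁶ configuration leaves the e_g set evenly filled (or empty) — no strong Jahn–Teller driving force.
[Co(CN)₆]⁴−: Summing ligand charges against the −4 overall charge gives an oxidation state of +2 for cobalt. Cobalt is a group-9 element; Co(II) is therefore d⁷. Cyanide is a strong-field ligand (high in the spectrochemical series) for a first-row metal, so the complex is low-spin. The t₂g⁶e_g¹ (low-spin) configuration has an unevenly filled e_g set; the Jahn–Teller theorem predicts a tetragonal distortion (typically axial elongation) to lift the degeneracy.

[Co(CN)₆]⁴−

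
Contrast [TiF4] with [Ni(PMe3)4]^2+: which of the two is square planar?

For [TiF4]: Ligand charges: each fluoride is −1. With an overall charge of 0 the titanium centre must be in the +4 oxidation state. Group 4 minus oxidation state 4 gives a d⁰ configuration. A d⁰ ion has no crystal-field stabilisation preference between square planar and tetrahedral, so four ligands adopt the sterically favoured tetrahedral geometry. → tetrahedral.
For [Ni(PMe3)4]^2+: Summing ligand charges against the +2 overall charge gives an oxidation state of +2 for nickel. Ni sits in group 10, so the d-electron count is 10 − 2 = 8. Trimethylphosphine is a strong-field ligand (high in the spectrochemical series). A 3d d⁸ ion with strong-field ligands gains enough CFSE to favour square planar over tetrahedral. → square planar.

[Ni(PMe3)4]^2+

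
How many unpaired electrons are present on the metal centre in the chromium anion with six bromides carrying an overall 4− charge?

4 unpaired electrons

Summing ligand charges against the −4 overall charge gives an oxidation state of +2 for chromium.
Group 6 minus oxidation state 2 gives a d⁴ configuration.
The spin state decides the count: Bromide is a weak-field ligand for a first-row metal, so the complex is high-spin.
An octahedral high-spin d⁴ ion is t₂g³e_g¹, giving 4 unpaired electrons.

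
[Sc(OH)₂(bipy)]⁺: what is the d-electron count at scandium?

Summing ligand charges against the +1 overall charge gives an oxidation state of +3 for scandium.
Scandium is a group-3 element; Sc(III) is therefore d⁰.

d0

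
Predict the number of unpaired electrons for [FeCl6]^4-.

4 unpaired electrons

Ligand charges: each chloride is −1. With an overall charge of −4 the iron centre must be in the +2 oxidation state.
Iron is a group-8 element; Fe(II) is therefore d⁶.
The spin state decides the count: Chloride is a weak-field ligand for a first-row metal, so the complex is high-spin.
An octahedral high-spin d⁶ ion is t₂g⁴e_g², giving 4 unpaired electrons.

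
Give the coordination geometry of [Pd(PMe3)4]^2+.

square planar

Trimethylphosphine is neutral; balancing the +2 overall charge requires Pd(II).
Palladium is a group-10 element; Pd(II) is therefore d⁸.
With 4 monodentate ligands the coordination number is 4.
A 4d d⁸ ion has a large crystal-field splitting; square planar leaves the high-energy d_{x²−y²} orbital empty and maximises CFSE.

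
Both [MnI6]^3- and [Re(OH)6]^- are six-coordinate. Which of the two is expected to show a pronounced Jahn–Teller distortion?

[MnI6]^3-

[MnI6]^3-: Ligand charges: each iodide is −1. With an overall charge of −3 the manganese centre must be in the +3 oxidation state. Mn sits in group 7, so the d-electron count is 7 − 3 = 4. Iodide is a weak-field ligand for a first-row metal, so the complex is high-spin. The t₂g³e_g¹ (high-spin) configuration has an unevenly filled e_g set; the Jahn–Teller theorem predicts a tetragonal distortion (typically axial elongation) to lift the degeneracy.
[Re(OH)6]^-: Ligand charges: each hydroxide is −1. With an overall charge of −1 the rhenium centre must be in the +5 oxidation state. Rhenium is a group-7 element; Re(V) is therefore d². The d² configuration leaves the e_g set evenly filled (or empty) — no strong Jahn–Teller driving force.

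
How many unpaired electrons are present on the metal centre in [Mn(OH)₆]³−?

Summing ligand charges against the −3 overall charge gives an oxidation state of +3 for manganese.
Manganese is a group-7 element; Mn(III) is therefore d⁴.
The spin state decides the count: Hydroxide is a weak-field ligand for a first-row metal, so the complex is high-spin.
An octahedral high-spin d⁴ ion is t₂g³e_g¹, giving 4 unpaired electrons.

4 unpaired electrons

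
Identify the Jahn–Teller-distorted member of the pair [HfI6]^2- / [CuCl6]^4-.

[CuCl6]^4-

[HfI6]^2-: Summing ligand charges against the −2 overall charge gives an oxidation state of +4 for hafnium. Hafnium is a group-4 element; Hf(IV) is therefore d⁰. The d⁰ configuration leaves the e_g set evenly filled (or empty) — no strong Jahn–Teller driving force.
[CuCl6]^4-: Ligand charges: each chloride is −1. With an overall charge of −4 the copper centre must be in the +2 oxidation state. Group 11 minus oxidation state 2 gives a d⁹ configuration. The t₂g⁶e_g³ configuration has an unevenly filled e_g set; the Jahn–Teller theorem predicts a tetragonal distortion (typically axial elongation) to lift the degeneracy.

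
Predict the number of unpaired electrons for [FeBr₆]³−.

5

Each bromide is −1; balancing the −3 overall charge requires Fe(III).
Fe sits in group 8, so the d-electron count is 8 − 3 = 5.
The spin state decides the count: Bromide is a weak-field ligand for a first-row metal, so the complex is high-spin.
An octahedral high-spin d⁵ ion is t₂g³e_g², giving 5 unpaired electrons.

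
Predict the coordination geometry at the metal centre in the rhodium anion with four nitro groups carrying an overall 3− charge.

Each nitro (N-bound nitrite) is −1; balancing the −3 overall charge requires Rh(I).
Rhodium is a group-9 element; Rh(I) is therefore d⁸.
With 4 monodentate ligands the coordination number is 4.
A 4d d⁸ ion has a large crystal-field splitting; square planar leaves the high-energy d_{x²−y²} orbital empty and maximises CFSE.

square planar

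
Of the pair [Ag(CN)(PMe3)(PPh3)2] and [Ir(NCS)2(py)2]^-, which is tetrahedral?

[Ag(CN)(PMe3)(PPh3)2]

For [Ag(CN)(PMe3)(PPh3)2]: Ligand charges: each cyanide is −1; trimethylphosphine is neutral; triphenylphosphine is neutral. With an overall charge of 0 the silver centre must be in the +1 oxidation state. Silver is a group-11 element; Ag(I) is therefore d¹⁰. A d¹⁰ ion has no crystal-field stabilisation preference between square planar and tetrahedral, so four ligands adopt the sterically favoured tetrahedral geometry. → tetrahedral.
For [Ir(NCS)2(py)2]^-: Ligand charges: each isothiocyanate is −1; pyridine is neutral. With an overall charge of −1 the iridium centre must be in the +1 oxidation state. Ir sits in group 9, so the d-electron count is 9 − 1 = 8. A 5d d⁸ ion has a large crystal-field splitting; square planar leaves the high-energy d_{x²−y²} orbital empty and maximises CFSE. → square planar.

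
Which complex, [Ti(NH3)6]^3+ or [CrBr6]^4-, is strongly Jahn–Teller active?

[CrBr6]^4-

[Ti(NH3)6]^3+: Summing ligand charges against the +3 overall charge gives an oxidation state of +3 for titanium. Titanium is a group-4 element; Ti(III) is therefore d¹. The d¹ configuration leaves the e_g set evenly filled (or empty) — no strong Jahn–Teller driving force.
[CrBr6]^4-: Each bromide is −1; balancing the −4 overall charge requires Cr(II). Group 6 minus oxidation state 2 gives a d⁴ configuration. Bromide is a weak-field ligand for a first-row metal, so the complex is high-spin. The t₂g³e_g¹ (high-spin) configuration has an unevenly filled e_g set; the Jahn–Teller theorem predicts a tetragonal distortion (typically axial elongation) to lift the degeneracy.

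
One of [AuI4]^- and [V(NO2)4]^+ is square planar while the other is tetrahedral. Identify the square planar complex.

For [AuI4]^-: Summing ligand charges against the −1 overall charge gives an oxidation state of +3 for gold. Au sits in group 11, so the d-electron count is 11 − 3 = 8. A 5d d⁸ ion has a large crystal-field splitting; square planar leaves the high-energy d_{x²−y²} orbital empty and maximises CFSE. → square planar.
For [V(NO2)4]^+: Each nitro (N-bound nitrite) is −1; balancing the +1 overall charge requires V(V). Group 5 minus oxidation state 5 gives a d⁰ configuration. A d⁰ ion has no crystal-field stabilisation preference between square planar and tetrahedral, so four ligands adopt the sterically favoured tetrahedral geometry. → tetrahedral.

[AuI4]^-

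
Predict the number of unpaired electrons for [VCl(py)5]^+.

3

Summing ligand charges against the +1 overall charge gives an oxidation state of +2 for vanadium.
Group 5 minus oxidation state 2 gives a d³ configuration.
In an octahedral field the d³ configuration is t₂g³e_g⁰ (only one arrangement possible), giving 3 unpaired electrons.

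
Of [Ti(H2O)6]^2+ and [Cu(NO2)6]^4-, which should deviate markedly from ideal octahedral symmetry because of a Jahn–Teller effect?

[Ti(H2O)6]^2+: Summing ligand charges against the +2 overall charge gives an oxidation state of +2 for titanium. Titanium is a group-4 element; Ti(II) is therefore d². The d² configuration leaves the e_g set evenly filled (or empty) — no strong Jahn–Teller driving force.
[Cu(NO2)6]^4-: Ligand charges: each nitro (N-bound nitrite) is −1. With an overall charge of −4 the copper centre must be in the +2 oxidation state. Group 11 minus oxidation state 2 gives a d⁹ configuration. The t₂g⁶e_g³ configuration has an unevenly filled e_g set; the Jahn–Teller theorem predicts a tetragonal distortion (typically axial elongation) to lift the degeneracy.

[Cu(NO2)6]^4-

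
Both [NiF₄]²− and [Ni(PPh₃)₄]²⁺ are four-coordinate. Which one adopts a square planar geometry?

[Ni(PPh₃)₄]²⁺

For [NiF₄]²−: Summing ligand charges against the −2 overall charge gives an oxidation state of +2 for nickel. Group 10 minus oxidation state 2 gives a d⁸ configuration. Fluoride is a weak-field ligand. With weak-field ligands the CFSE gain from square planar is small, so a 3d d⁸ ion takes the sterically preferred tetrahedral geometry. → tetrahedral.
For [Ni(PPh₃)₄]²⁺: Summing ligand charges against the +2 overall charge gives an oxidation state of +2 for nickel. Group 10 minus oxidation state 2 gives a d⁸ configuration. Triphenylphosphine is a strong-field ligand (high in the spectrochemical series). A 3d d⁸ ion with strong-field ligands gains enough CFSE to favour square planar over tetrahedral. → square planar.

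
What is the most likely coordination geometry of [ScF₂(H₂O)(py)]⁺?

Ligand charges: each fluoride is −1; water is neutral; pyridine is neutral. With an overall charge of +1 the scandium centre must be in the +3 oxidation state.
Scandium is a group-3 element; Sc(III) is therefore d⁰.
With 4 monodentate ligands the coordination number is 4.
A d⁰ ion has no crystal-field stabilisation preference between square planar and tetrahedral, so four ligands adopt the sterically favoured tetrahedral geometry.

tetrahedral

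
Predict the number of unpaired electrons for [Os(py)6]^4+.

2

Ligand charges: pyridine is neutral. With an overall charge of +4 the osmium centre must be in the +4 oxidation state.
Group 8 minus oxidation state 4 gives a d⁴ configuration.
The spin state decides the count: a 5d ion has a large Δₒ and is invariably low-spin.
An octahedral low-spin d⁴ ion is t₂g⁴e_g⁰, giving 2 unpaired electrons.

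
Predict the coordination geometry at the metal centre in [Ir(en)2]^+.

Ligand charges: ethylenediamine is neutral. With an overall charge of +1 the iridium centre must be in the +1 oxidation state.
Iridium is a group-9 element; Ir(I) is therefore d⁸.
Counting donor atoms: 2×ethylenediamine (bidentate) → 4 donors. Coordination number = 4.
A 5d d⁸ ion has a large crystal-field splitting; square planar leaves the high-energy d_{x²−y²} orbital empty and maximises CFSE.

square planar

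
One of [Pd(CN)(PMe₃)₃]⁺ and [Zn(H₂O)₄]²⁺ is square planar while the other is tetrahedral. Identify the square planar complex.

[Pd(CN)(PMe₃)₃]⁺

For [Pd(CN)(PMe₃)₃]⁺: Each cyanide is −1; trimethylphosphine is neutral; balancing the +1 overall charge requires Pd(II). Pd sits in group 10, so the d-electron count is 10 − 2 = 8. A 4d d⁸ ion has a large crystal-field splitting; square planar leaves the high-energy d_{x²−y²} orbital empty and maximises CFSE. → square planar.
For [Zn(H₂O)₄]²⁺: Summing ligand charges against the +2 overall charge gives an oxidation state of +2 for zinc. Zinc is a group-12 element; Zn(II) is therefore d¹⁰. A d¹⁰ ion has no crystal-field stabilisation preference between square planar and tetrahedral, so four ligands adopt the sterically favoured tetrahedral geometry. → tetrahedral.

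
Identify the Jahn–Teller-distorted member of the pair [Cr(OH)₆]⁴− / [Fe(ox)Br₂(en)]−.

[Cr(OH)₆]⁴−: Summing ligand charges against the −4 overall charge gives an oxidation state of +2 for chromium. Cr sits in group 6, so the d-electron count is 6 − 2 = 4. Hydroxide is a weak-field ligand for a first-row metal, so the complex is high-spin. The t₂g³e_g¹ (high-spin) configuration has an unevenly filled e_g set; the Jahn–Teller theorem predicts a tetragonal distortion (typically axial elongation) to lift the degeneracy.
[Fe(ox)Br₂(en)]−: Ligand charges: each oxalate is −2; each bromide is −1; ethylenediamine is neutral. With an overall charge of −1 the iron centre must be in the +3 oxidation state. Iron is a group-8 element; Fe(III) is therefore d⁵. Bromide and oxalate are weak-field ligands for a first-row metal, so the complex is high-spin. The d⁵ configuration leaves the e_g set evenly filled (or empty) — no strong Jahn–Teller driving force.

[Cr(OH)₆]⁴−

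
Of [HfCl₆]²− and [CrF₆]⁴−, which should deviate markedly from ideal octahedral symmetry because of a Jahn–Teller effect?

[HfCl₆]²−: Ligand charges: each chloride is −1. With an overall charge of −2 the hafnium centre must be in the +4 oxidation state. Hafnium is a group-4 element; Hf(IV) is therefore d⁰. The d⁰ configuration leaves the e_g set evenly filled (or empty) — no strong Jahn–Teller driving force.
[CrF₆]⁴−: Each fluoride is −1; balancing the −4 overall charge requires Cr(II). Group 6 minus oxidation state 2 gives a d⁴ configuration. Fluoride is a weak-field ligand for a first-row metal, so the complex is high-spin. The t₂g³e_g¹ (high-spin) configuration has an unevenly filled e_g set; the Jahn–Teller theorem predicts a tetragonal distortion (typically axial elongation) to lift the degeneracy.

[CrF₆]⁴−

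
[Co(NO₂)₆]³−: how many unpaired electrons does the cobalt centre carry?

0 unpaired electrons

Each nitro (N-bound nitrite) is −1; balancing the −3 overall charge requires Co(III).
Co sits in group 9, so the d-electron count is 9 − 3 = 6.
The spin state decides the count: Co(III) has an exceptionally large octahedral splitting and is low-spin with essentially every ligand except fluoride.
An octahedral low-spin d⁶ ion is t₂g⁶e_g⁰, giving 0 unpaired electrons.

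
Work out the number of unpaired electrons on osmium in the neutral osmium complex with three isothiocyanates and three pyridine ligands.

1 unpaired electron

Each isothiocyanate is −1; pyridine is neutral; balancing the 0 overall charge requires Os(III).
Osmium is a group-8 element; Os(III) is therefore d⁵.
The spin state decides the count: a 5d ion has a large Δₒ and is invariably low-spin.
An octahedral low-spin d⁵ ion is t₂g⁵e_g⁰, giving 1 unpaired electron.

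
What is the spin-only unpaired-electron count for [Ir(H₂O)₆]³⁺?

Summing ligand charges against the +3 overall charge gives an oxidation state of +3 for iridium.
Iridium is a group-9 element; Ir(III) is therefore d⁶.
The spin state decides the count: a 5d ion has a large Δₒ and is invariably low-spin.
An octahedral low-spin d⁶ ion is t₂g⁶e_g⁰, giving 0 unpaired electrons.

0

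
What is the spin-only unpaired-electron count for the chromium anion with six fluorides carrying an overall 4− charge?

4 unpaired electrons

Each fluoride is −1; balancing the −4 overall charge requires Cr(II).
Group 6 minus oxidation state 2 gives a d⁴ configuration.
The spin state decides the count: Fluoride is a weak-field ligand for a first-row metal, so the complex is high-spin.
An octahedral high-spin d⁴ ion is t₂g³e_g¹, giving 4 unpaired electrons.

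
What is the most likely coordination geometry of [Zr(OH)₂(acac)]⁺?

tetrahedral

Each hydroxide is −1; each acetylacetonate is −1; balancing the +1 overall charge requires Zr(IV).
Zr sits in group 4, so the d-electron count is 4 − 4 = 0.
Counting donor atoms: 2×hydroxide (monodentate) → 2 donors; 1×acetylacetonate (bidentate) → 2 donors. Coordination number = 4.
A d⁰ ion has no crystal-field stabilisation preference between square planar and tetrahedral, so four ligands adopt the sterically favoured tetrahedral geometry.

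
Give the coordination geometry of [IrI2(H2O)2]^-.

square planar

Each iodide is −1; water is neutral; balancing the −1 overall charge requires Ir(I).
Ir sits in group 9, so the d-electron count is 9 − 1 = 8.
With 4 monodentate ligands the coordination number is 4.
A 5d d⁸ ion has a large crystal-field splitting; square planar leaves the high-energy d_{x²−y²} orbital empty and maximises CFSE.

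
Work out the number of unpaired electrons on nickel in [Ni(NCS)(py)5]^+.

Each isothiocyanate is −1; pyridine is neutral; balancing the +1 overall charge requires Ni(II).
Nickel is a group-10 element; Ni(II) is therefore d⁸.
In an octahedral field the d⁸ configuration is t₂g⁶e_g² (only one arrangement possible), giving 2 unpaired electrons.

2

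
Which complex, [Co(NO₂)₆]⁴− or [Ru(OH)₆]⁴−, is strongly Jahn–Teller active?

[Co(NO₂)₆]⁴−

[Co(NO₂)₆]⁴−: Summing ligand charges against the −4 overall charge gives an oxidation state of +2 for cobalt. Group 9 minus oxidation state 2 gives a d⁷ configuration. Nitro (N-bound nitrite) is a strong-field ligand (high in the spectrochemical series) for a first-row metal, so the complex is low-spin. The t₂g⁶e_g¹ (low-spin) configuration has an unevenly filled e_g set; the Jahn–Teller theorem predicts a tetragonal distortion (typically axial elongation) to lift the degeneracy.
[Ru(OH)₆]⁴−: Summing ligand charges against the −4 overall charge gives an oxidation state of +2 for ruthenium. Ru sits in group 8, so the d-electron count is 8 − 2 = 6. A 4d ion has a large Δₒ and is invariably low-spin. The d⁶ configuration leaves the e_g set evenly filled (or empty) — no strong Jahn–Teller driving force.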